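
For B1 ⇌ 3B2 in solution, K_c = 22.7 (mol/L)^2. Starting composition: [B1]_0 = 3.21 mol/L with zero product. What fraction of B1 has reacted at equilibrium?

Let X = conversion of B1; extent ξ = 3.21·X mol/L.
Concentrations: [B1] = 3.21 − 3.21X; [B2] = 9.63X.
K_c = [B2]^3 / ([B1]).
This equals 22.7 at X = 0.372 (the root in 0 < X < 1).

X = 0.372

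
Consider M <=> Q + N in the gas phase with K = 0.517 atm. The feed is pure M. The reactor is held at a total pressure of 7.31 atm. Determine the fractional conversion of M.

Basis: 1 mol M initially; let X = conversion of M. Extent ξ = X.
At extent ξ: n_M = 1 − X; n_Q = X; n_N = X.
n_T = Σnᵢ = 1 + X.
y_i = n_i/n_T, p_i = y_i·P. K = p_Q p_N / (p_M).
Substituting and setting equal to 0.517 atm gives a polynomial in X; the root in (0,1) is X = 0.257.

X = 0.257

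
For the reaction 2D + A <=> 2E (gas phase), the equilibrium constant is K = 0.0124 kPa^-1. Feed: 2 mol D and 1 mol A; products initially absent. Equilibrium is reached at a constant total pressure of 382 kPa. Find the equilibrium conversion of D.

X = 0.494

Basis: 2 mol D initially; let X = conversion of D. Extent ξ = X.
Species balance: n_D = 2 − 2X; n_A = 1 − X; n_E = 2X.
Total moles n_T = 3 − X.
y_i = n_i/n_T, p_i = y_i·P. K = p_E^2 / (p_D^2 p_A).
Substituting and setting equal to 0.0124 kPa^-1 gives a polynomial in X; the root in (0,1) is X = 0.494.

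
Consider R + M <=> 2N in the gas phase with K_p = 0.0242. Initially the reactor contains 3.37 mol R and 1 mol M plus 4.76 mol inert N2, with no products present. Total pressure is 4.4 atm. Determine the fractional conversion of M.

Take 1 mol M as basis and let X be its fractional conversion, so ξ = X.
Species balance: n_R = 3.37 − X; n_M = 1 − X; n_N = 2X; n_I = 4.76 (inert).
n_T stays at 9.13 (no change in mole number).
With p_i = (n_i/n_T)P, K_p = p_N^2 / (p_R p_M).
Setting this equal to 0.0242 and taking the physical root (0 < X < 1) gives X = 0.131.

X = 0.131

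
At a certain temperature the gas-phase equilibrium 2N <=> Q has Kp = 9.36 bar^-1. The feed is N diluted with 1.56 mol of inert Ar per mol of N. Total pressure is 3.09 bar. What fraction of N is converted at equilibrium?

X = 0.825

Take 1 mol N as basis and let X be its fractional conversion, so ξ = 0.5X.
Species balance: n_N = 1 − X; n_Q = 0.5X; n_I = 1.56 (inert).
Summing: n_T = 2.56 − 0.5X.
y_i = n_i/n_T, p_i = y_i·P. Kp = p_Q / (p_N^2).
Setting this equal to 9.36 bar^-1 and taking the physical root (0 < X < 1) gives X = 0.825.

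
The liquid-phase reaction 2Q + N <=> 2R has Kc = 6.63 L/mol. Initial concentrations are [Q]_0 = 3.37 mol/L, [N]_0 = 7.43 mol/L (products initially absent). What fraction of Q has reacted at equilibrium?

X = 0.863

Let X = conversion of Q; extent ξ = 3.37X/2 mol/L.
Concentrations: [Q] = 3.37 − 3.37X; [N] = 7.43 − 1.69X; [R] = 3.37X.
Kc = [R]^2 / ([Q]^2 [N]).
Equating to 6.63 L/mol: the physical root is X = 0.863.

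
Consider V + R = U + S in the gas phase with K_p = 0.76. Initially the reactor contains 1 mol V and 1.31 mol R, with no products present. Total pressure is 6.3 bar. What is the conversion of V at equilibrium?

X = 0.529

Let X = conversion of V (basis 1 mol V); extent of reaction ξ = X.
Mole table: n_V = 1 − X; n_R = 1.31 − X; n_U = X; n_S = X.
n_T stays at 2.31 (no change in mole number).
Mole fractions y_i = n_i/n_T; K_p = p_U p_S / (p_V p_R) with p_i = y_i·P.
Substituting and setting equal to 0.76 gives a polynomial in X; the root in (0,1) is X = 0.529.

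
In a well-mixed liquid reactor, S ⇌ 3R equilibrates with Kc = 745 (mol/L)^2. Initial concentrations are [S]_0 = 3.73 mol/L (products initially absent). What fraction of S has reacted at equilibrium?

Let X = conversion of S; extent ξ = 3.73·X mol/L.
Concentrations: [S] = 3.73 − 3.73X; [R] = 11.2X.
Kc = [R]^3 / ([S]).
Equating to 745 (mol/L)^2: the physical root is X = 0.770.

X = 0.770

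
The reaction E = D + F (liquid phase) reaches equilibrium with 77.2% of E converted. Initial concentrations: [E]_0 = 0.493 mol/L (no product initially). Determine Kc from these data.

Let X = conversion of E.
Concentrations: [E] = 0.493 − 0.493X; [D] = 0.493X; [F] = 0.493X.
At X = 0.772: [E] = 0.112, [D] = 0.381, [F] = 0.381.
Kc = [D] [F] / ([E]) = 1.29 mol/L.

Kc = 1.29 mol/L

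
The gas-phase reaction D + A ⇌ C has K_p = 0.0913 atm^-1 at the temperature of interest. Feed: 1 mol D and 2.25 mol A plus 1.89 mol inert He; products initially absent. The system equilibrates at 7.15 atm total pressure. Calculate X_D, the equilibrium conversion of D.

X = 0.213

Take 1 mol D as basis and let X be its fractional conversion, so ξ = X.
Mole table: n_D = 1 − X; n_A = 2.25 − X; n_C = X; n_I = 1.89 (inert).
Summing: n_T = 5.14 − X.
Mole fractions y_i = n_i/n_T; K_p = p_C / (p_D p_A) with p_i = y_i·P.
Setting this equal to 0.0913 atm^-1 and taking the physical root (0 < X < 1) gives X = 0.213.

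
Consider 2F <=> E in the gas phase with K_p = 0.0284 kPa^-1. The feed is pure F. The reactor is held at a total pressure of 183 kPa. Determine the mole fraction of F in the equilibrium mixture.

Take 1 mol F as basis and let X be its fractional conversion, so ξ = 0.5X.
Species balance: n_F = 1 − X; n_E = 0.5X.
Summing: n_T = 1 − 0.5X.
Mole fractions y_i = n_i/n_T; K_p = p_E / (p_F^2) with p_i = y_i·P.
Equating to 0.0284 kPa^-1 and solving on 0 < X < 1: X = 0.786.
Then n_F = 0.214, n_T = 0.607, so y_F = 0.353.

y_F = 0.353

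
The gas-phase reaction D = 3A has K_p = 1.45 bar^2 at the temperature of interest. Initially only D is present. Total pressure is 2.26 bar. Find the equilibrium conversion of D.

Basis: 1 mol D initially; let X = conversion of D. Extent ξ = X.
Moles: n_D = 1 − X; n_A = 3X.
Total moles n_T = 1 + 2X.
With p_i = (n_i/n_T)P, K_p = p_A^3 / (p_D).
Equating to 1.45 bar^2 and solving on 0 < X < 1: X = 0.262.

X = 0.262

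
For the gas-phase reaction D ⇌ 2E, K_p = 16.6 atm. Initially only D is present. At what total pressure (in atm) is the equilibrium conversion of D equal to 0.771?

P = 2.83 atm

Let X = conversion of D (basis 1 mol D); extent of reaction ξ = X.
Mole table: n_D = 1 − X; n_E = 2X.
Summing: n_T = 1 + X.
K_p = p_E^2 / (p_D) with p_i = (n_i/n_T)·P.
At X = 0.771: the mole-fraction product g(X) = Π y_i^ν_i = 5.863. Since K_p = g(X)·P^{1}, P = (K_p/g)^(1/1) = (16.6/5.863)^(1/1) = 2.83 atm.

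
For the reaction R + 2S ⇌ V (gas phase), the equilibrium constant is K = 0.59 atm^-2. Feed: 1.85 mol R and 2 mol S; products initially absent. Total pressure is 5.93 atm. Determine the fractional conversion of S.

X = 0.785

Take 2 mol S as basis and let X be its fractional conversion, so ξ = X.
Moles: n_R = 1.85 − X; n_S = 2 − 2X; n_V = X.
Total moles n_T = 3.85 − 2X.
Mole fractions y_i = n_i/n_T; K = p_V / (p_R p_S^2) with p_i = y_i·P.
Substituting and setting equal to 0.59 atm^-2 gives a polynomial in X; the root in (0,1) is X = 0.785.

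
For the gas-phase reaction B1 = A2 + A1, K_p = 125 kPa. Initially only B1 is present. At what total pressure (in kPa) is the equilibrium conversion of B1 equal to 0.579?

Let X = conversion of B1 (basis 1 mol B1); extent of reaction ξ = X.
Mole table: n_B1 = 1 − X; n_A2 = X; n_A1 = X.
Summing: n_T = 1 + X.
K_p = p_A2 p_A1 / (p_B1) with p_i = (n_i/n_T)·P.
At X = 0.579: the mole-fraction product g(X) = Π y_i^ν_i = 0.5043. Since K_p = g(X)·P^{1}, P = (K_p/g)^(1/1) = (125/0.5043)^(1/1) = 248 kPa.

P = 248 kPa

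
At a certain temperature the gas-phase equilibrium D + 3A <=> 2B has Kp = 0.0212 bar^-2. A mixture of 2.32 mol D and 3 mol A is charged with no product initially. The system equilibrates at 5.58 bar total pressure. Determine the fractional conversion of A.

X = 0.342

Basis: 3 mol A initially; let X = conversion of A. Extent ξ = X.
Moles: n_D = 2.32 − X; n_A = 3 − 3X; n_B = 2X.
n_T = Σnᵢ = 5.32 − 2X.
Mole fractions y_i = n_i/n_T; Kp = p_B^2 / (p_D p_A^3) with p_i = y_i·P.
Setting this equal to 0.0212 bar^-2 and taking the physical root (0 < X < 1) gives X = 0.342.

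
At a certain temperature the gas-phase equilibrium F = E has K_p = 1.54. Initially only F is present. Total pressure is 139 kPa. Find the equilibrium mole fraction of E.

y_E = 0.606

Basis: 1 mol F initially; let X = conversion of F. Extent ξ = X.
Species balance: n_F = 1 − X; n_E = X.
Since Δν = 0, n_T = 1 throughout.
With p_i = (n_i/n_T)P, K_p = p_E / (p_F).
Equating to 1.54 and solving on 0 < X < 1: X = 0.606.
Then n_E = 0.606, n_T = 1, so y_E = 0.606.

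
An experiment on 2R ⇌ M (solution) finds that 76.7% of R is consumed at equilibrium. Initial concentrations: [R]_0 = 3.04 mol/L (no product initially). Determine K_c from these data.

K_c = 2.32 L/mol

Let X = conversion of R.
Concentrations: [R] = 3.04 − 3.04X; [M] = 1.52X.
At X = 0.767: [R] = 0.708, [M] = 1.17.
K_c = [M] / ([R]^2) = 2.32 L/mol.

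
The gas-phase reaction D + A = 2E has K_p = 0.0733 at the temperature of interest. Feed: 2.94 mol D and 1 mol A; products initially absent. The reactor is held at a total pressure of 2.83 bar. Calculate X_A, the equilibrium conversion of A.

Take 1 mol A as basis and let X be its fractional conversion, so ξ = X.
Moles: n_D = 2.94 − X; n_A = 1 − X; n_E = 2X.
Total moles n_T = 3.94 (Δν = 0, constant).
Mole fractions y_i = n_i/n_T; K_p = p_E^2 / (p_D p_A) with p_i = y_i·P.
This yields a degree-2 equation in X; solving on (0,1), X = 0.200.

X = 0.200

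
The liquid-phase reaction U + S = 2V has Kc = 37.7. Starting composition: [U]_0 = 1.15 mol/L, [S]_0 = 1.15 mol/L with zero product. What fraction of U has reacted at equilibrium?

Let X = conversion of U; extent ξ = 1.15·X mol/L.
Concentrations: [U] = 1.15 − 1.15X; [S] = 1.15 − 1.15X; [V] = 2.3X.
Kc = [V]^2 / ([U] [S]).
Solving Kc = 37.7 for X ∈ (0,1): X = 0.754.

X = 0.754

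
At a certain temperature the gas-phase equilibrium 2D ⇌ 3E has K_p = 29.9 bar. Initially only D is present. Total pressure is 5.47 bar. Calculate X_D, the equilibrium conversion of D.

Basis: 1 mol D initially; let X = conversion of D. Extent ξ = 0.5X.
At extent ξ: n_D = 1 − X; n_E = 1.5X.
n_T = Σnᵢ = 1 + 0.5X.
y_i = n_i/n_T, p_i = y_i·P. K_p = p_E^3 / (p_D^2).
This yields a degree-3 equation in X; solving on (0,1), X = 0.646.

X = 0.646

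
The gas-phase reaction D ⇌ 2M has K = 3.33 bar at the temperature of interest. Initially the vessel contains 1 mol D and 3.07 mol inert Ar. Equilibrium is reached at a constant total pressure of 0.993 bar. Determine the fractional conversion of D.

Take 1 mol D as basis and let X be its fractional conversion, so ξ = X.
Mole table: n_D = 1 − X; n_M = 2X; n_I = 3.07 (inert).
Total moles n_T = 4.07 + X.
y_i = n_i/n_T, p_i = y_i·P. K = p_M^2 / (p_D).
Equating to 3.33 bar and solving on 0 < X < 1: X = 0.832.

X = 0.832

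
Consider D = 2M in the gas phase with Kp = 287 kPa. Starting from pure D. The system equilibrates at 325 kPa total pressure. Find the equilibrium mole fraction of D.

Take 1 mol D as basis and let X be its fractional conversion, so ξ = X.
Mole table: n_D = 1 − X; n_M = 2X.
Summing: n_T = 1 + X.
Mole fractions y_i = n_i/n_T; Kp = p_M^2 / (p_D) with p_i = y_i·P.
This yields a degree-2 equation in X; solving on (0,1), X = 0.425.
Then n_D = 0.575, n_T = 1.43, so y_D = 0.403.

y_D = 0.403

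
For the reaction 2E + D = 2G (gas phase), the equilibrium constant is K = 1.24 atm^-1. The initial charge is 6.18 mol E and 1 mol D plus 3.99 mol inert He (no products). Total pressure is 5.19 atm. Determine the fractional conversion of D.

X = 0.802

Basis: 1 mol D initially; let X = conversion of D. Extent ξ = X.
Species balance: n_E = 6.18 − 2X; n_D = 1 − X; n_G = 2X; n_I = 3.99 (inert).
n_T = Σnᵢ = 11.2 − X.
y_i = n_i/n_T, p_i = y_i·P. K = p_G^2 / (p_E^2 p_D).
Equating to 1.24 atm^-1 and solving on 0 < X < 1: X = 0.802.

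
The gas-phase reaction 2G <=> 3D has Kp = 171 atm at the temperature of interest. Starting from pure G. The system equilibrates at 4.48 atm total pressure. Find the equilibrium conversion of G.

Basis: 1 mol G initially; let X = conversion of G. Extent ξ = 0.5X.
Species balance: n_G = 1 − X; n_D = 1.5X.
Summing: n_T = 1 + 0.5X.
Mole fractions y_i = n_i/n_T; Kp = p_D^3 / (p_G^2) with p_i = y_i·P.
Setting this equal to 171 atm and taking the physical root (0 < X < 1) gives X = 0.815.

X = 0.815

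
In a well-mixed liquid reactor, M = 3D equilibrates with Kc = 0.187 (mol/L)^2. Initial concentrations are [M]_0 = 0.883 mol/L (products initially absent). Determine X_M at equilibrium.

Let X = conversion of M; extent ξ = 0.883·X mol/L.
Concentrations: [M] = 0.883 − 0.883X; [D] = 2.65X.
Kc = [D]^3 / ([M]).
Solving Kc = 0.187 for X ∈ (0,1): X = 0.193.

X = 0.193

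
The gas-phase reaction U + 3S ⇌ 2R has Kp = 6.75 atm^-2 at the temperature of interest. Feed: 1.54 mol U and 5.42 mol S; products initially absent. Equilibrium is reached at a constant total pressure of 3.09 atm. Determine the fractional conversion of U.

Basis: 1.54 mol U initially; let X = conversion of U. Extent ξ = 1.54X.
Mole table: n_U = 1.54 − 1.54X; n_S = 5.42 − 4.62X; n_R = 3.08X.
Summing: n_T = 6.96 − 3.08X.
With p_i = (n_i/n_T)P, Kp = p_R^2 / (p_U p_S^3).
Equating to 6.75 atm^-2 and solving on 0 < X < 1: X = 0.786.

X = 0.786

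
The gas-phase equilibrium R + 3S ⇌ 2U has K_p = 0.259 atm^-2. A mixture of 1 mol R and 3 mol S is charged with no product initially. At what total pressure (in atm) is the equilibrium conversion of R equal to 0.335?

P = 1.91 atm

Basis: 1 mol R initially; let X = conversion of R. Extent ξ = X.
At extent ξ: n_R = 1 − X; n_S = 3 − 3X; n_U = 2X.
Total moles n_T = 4 − 2X.
K_p = p_U^2 / (p_R p_S^3) with p_i = (n_i/n_T)·P.
At X = 0.335: the mole-fraction product g(X) = Π y_i^ν_i = 0.9427. Since K_p = g(X)·P^{-2}, P = (g/K_p)^(1/2) = (0.9427/0.259)^(1/2) = 1.91 atm.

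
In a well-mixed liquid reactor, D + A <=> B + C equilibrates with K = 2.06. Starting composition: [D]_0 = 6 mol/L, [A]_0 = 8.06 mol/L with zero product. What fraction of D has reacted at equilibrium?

Let X = conversion of D; extent ξ = 6·X mol/L.
Concentrations: [D] = 6 − 6X; [A] = 8.06 − 6X; [B] = 6X; [C] = 6X.
K = [B] [C] / ([D] [A]).
Equating to 2.06: the physical root is X = 0.673.

X = 0.673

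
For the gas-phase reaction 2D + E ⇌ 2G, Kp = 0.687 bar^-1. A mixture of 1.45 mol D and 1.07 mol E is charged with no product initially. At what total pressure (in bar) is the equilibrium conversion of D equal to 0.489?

P = 4.03 bar

Let X = conversion of D (basis 1.45 mol D); extent of reaction ξ = 0.725X.
At extent ξ: n_D = 1.45 − 1.45X; n_E = 1.07 − 0.725X; n_G = 1.45X.
Summing: n_T = 2.52 − 0.725X.
Kp = p_G^2 / (p_D^2 p_E) with p_i = (n_i/n_T)·P.
At X = 0.489: the mole-fraction product g(X) = Π y_i^ν_i = 2.772. Since Kp = g(X)·P^{-1}, P = (g/Kp)^(1/1) = (2.772/0.687)^(1/1) = 4.03 bar.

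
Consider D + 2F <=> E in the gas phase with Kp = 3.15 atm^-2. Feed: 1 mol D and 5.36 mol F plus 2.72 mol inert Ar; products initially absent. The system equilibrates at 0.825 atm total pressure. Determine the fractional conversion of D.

Let X = conversion of D (basis 1 mol D); extent of reaction ξ = X.
Species balance: n_D = 1 − X; n_F = 5.36 − 2X; n_E = X; n_I = 2.72 (inert).
Summing: n_T = 9.08 − 2X.
Mole fractions y_i = n_i/n_T; Kp = p_E / (p_D p_F^2) with p_i = y_i·P.
Substituting and setting equal to 3.15 atm^-2 gives a polynomial in X; the root in (0,1) is X = 0.395.

X = 0.395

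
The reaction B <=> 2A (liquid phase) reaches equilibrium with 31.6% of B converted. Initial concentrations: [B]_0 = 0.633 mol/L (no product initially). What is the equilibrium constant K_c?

Let X = conversion of B.
Concentrations: [B] = 0.633 − 0.633X; [A] = 1.27X.
At X = 0.316: [B] = 0.433, [A] = 0.4.
K_c = [A]^2 / ([B]) = 0.37 mol/L.

K_c = 0.37 mol/L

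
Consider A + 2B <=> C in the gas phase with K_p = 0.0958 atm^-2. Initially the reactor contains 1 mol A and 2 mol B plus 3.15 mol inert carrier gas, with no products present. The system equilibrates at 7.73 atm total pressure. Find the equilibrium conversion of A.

X = 0.277

Let X = conversion of A (basis 1 mol A); extent of reaction ξ = X.
At extent ξ: n_A = 1 − X; n_B = 2 − 2X; n_C = X; n_I = 3.15 (inert).
Total moles n_T = 6.15 − 2X.
Mole fractions y_i = n_i/n_T; K_p = p_C / (p_A p_B^2) with p_i = y_i·P.
This yields a degree-3 equation in X; solving on (0,1), X = 0.277.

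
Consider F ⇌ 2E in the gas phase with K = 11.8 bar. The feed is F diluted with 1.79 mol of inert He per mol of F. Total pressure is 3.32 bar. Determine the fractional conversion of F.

X = 0.800

Take 1 mol F as basis and let X be its fractional conversion, so ξ = X.
Mole table: n_F = 1 − X; n_E = 2X; n_I = 1.79 (inert).
Summing: n_T = 2.79 + X.
y_i = n_i/n_T, p_i = y_i·P. K = p_E^2 / (p_F).
Substituting and setting equal to 11.8 bar gives a polynomial in X; the root in (0,1) is X = 0.800.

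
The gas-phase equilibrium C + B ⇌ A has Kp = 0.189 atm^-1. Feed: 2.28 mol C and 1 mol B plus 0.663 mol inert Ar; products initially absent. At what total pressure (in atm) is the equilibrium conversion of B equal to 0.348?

P = 5.25 atm

Take 1 mol B as basis and let X be its fractional conversion, so ξ = X.
Moles: n_C = 2.28 − X; n_B = 1 − X; n_A = X; n_I = 0.663 (inert).
Total moles n_T = 3.94 − X.
Kp = p_A / (p_C p_B) with p_i = (n_i/n_T)·P.
At X = 0.348: the mole-fraction product g(X) = Π y_i^ν_i = 0.9932. Since Kp = g(X)·P^{-1}, P = (g/Kp)^(1/1) = (0.9932/0.189)^(1/1) = 5.25 atm.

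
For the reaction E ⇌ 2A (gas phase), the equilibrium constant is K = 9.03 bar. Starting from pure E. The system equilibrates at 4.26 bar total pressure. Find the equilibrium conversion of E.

X = 0.589

Let X = conversion of E (basis 1 mol E); extent of reaction ξ = X.
Moles: n_E = 1 − X; n_A = 2X.
Summing: n_T = 1 + X.
Mole fractions y_i = n_i/n_T; K = p_A^2 / (p_E) with p_i = y_i·P.
Setting this equal to 9.03 bar and taking the physical root (0 < X < 1) gives X = 0.589.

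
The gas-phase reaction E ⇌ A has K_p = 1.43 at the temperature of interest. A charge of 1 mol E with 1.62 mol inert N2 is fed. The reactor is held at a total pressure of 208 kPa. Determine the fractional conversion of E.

X = 0.588

Let X = conversion of E (basis 1 mol E); extent of reaction ξ = X.
Moles: n_E = 1 − X; n_A = X; n_I = 1.62 (inert).
n_T stays at 2.62 (no change in mole number).
With p_i = (n_i/n_T)P, K_p = p_A / (p_E).
Substituting and setting equal to 1.43 gives a polynomial in X; the root in (0,1) is X = 0.588.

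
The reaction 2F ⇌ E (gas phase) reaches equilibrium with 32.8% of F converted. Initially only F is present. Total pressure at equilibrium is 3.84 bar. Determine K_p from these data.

Let X = conversion of F (basis 1 mol F); extent of reaction ξ = 0.5X.
Moles: n_F = 1 − X; n_E = 0.5X.
n_T = Σnᵢ = 1 − 0.5X.
At X = 0.328: n_F = 0.672, n_E = 0.164, n_T = 0.836.
p_i = (n_i/n_T)·P. K_p = p_E / (p_F^2) = 0.0791 bar^-1.

K_p = 0.0791 bar^-1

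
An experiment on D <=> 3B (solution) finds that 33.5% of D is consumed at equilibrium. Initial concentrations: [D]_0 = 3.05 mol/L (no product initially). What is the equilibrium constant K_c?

K_c = 14.2 (mol/L)^2

Let X = conversion of D.
Concentrations: [D] = 3.05 − 3.05X; [B] = 9.15X.
At X = 0.335: [D] = 2.03, [B] = 3.07.
K_c = [B]^3 / ([D]) = 14.2 (mol/L)^2.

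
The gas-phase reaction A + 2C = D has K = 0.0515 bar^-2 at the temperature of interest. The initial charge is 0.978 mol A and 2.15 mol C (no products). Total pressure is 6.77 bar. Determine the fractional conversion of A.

X = 0.435

Basis: 0.978 mol A initially; let X = conversion of A. Extent ξ = 0.978X.
Species balance: n_A = 0.978 − 0.978X; n_C = 2.15 − 1.96X; n_D = 0.978X.
n_T = Σnᵢ = 3.13 − 1.96X.
y_i = n_i/n_T, p_i = y_i·P. K = p_D / (p_A p_C^2).
This yields a degree-3 equation in X; solving on (0,1), X = 0.435.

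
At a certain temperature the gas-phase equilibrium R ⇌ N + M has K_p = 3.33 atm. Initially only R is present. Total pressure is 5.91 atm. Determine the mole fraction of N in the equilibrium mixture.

y_N = 0.375

Let X = conversion of R (basis 1 mol R); extent of reaction ξ = X.
Species balance: n_R = 1 − X; n_N = X; n_M = X.
n_T = Σnᵢ = 1 + X.
With p_i = (n_i/n_T)P, K_p = p_N p_M / (p_R).
Substituting and setting equal to 3.33 atm gives a polynomial in X; the root in (0,1) is X = 0.600.
Then n_N = 0.6, n_T = 1.6, so y_N = 0.375.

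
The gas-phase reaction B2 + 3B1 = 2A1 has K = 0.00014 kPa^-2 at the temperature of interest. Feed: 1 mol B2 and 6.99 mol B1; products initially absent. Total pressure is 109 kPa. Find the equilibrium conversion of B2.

Take 1 mol B2 as basis and let X be its fractional conversion, so ξ = X.
Mole table: n_B2 = 1 − X; n_B1 = 6.99 − 3X; n_A1 = 2X.
Total moles n_T = 7.99 − 2X.
y_i = n_i/n_T, p_i = y_i·P. K = p_A1^2 / (p_B2 p_B1^3).
This yields a degree-4 equation in X; solving on (0,1), X = 0.648.

X = 0.648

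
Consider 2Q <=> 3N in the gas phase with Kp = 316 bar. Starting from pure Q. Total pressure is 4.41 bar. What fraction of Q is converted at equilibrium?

X = 0.856

Basis: 1 mol Q initially; let X = conversion of Q. Extent ξ = 0.5X.
At extent ξ: n_Q = 1 − X; n_N = 1.5X.
Summing: n_T = 1 + 0.5X.
With p_i = (n_i/n_T)P, Kp = p_N^3 / (p_Q^2).
This yields a degree-3 equation in X; solving on (0,1), X = 0.856.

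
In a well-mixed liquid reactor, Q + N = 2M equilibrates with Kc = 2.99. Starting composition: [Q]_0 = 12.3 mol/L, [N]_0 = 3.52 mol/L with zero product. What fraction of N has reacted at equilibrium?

X = 0.737

Let X = conversion of N; extent ξ = 3.52·X mol/L.
Concentrations: [Q] = 12.3 − 3.52X; [N] = 3.52 − 3.52X; [M] = 7.04X.
Kc = [M]^2 / ([Q] [N]).
Equating to 2.99: the physical root is X = 0.737.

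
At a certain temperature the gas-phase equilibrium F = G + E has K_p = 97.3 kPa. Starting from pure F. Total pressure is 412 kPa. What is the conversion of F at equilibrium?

X = 0.437

Let X = conversion of F (basis 1 mol F); extent of reaction ξ = X.
At extent ξ: n_F = 1 − X; n_G = X; n_E = X.
n_T = Σnᵢ = 1 + X.
With p_i = (n_i/n_T)P, K_p = p_G p_E / (p_F).
This yields a degree-2 equation in X; solving on (0,1), X = 0.437.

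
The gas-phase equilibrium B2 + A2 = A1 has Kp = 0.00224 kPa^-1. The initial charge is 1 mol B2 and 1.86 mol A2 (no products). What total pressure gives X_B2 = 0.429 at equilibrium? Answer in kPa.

P = 570 kPa

Take 1 mol B2 as basis and let X be its fractional conversion, so ξ = X.
Moles: n_B2 = 1 − X; n_A2 = 1.86 − X; n_A1 = X.
Total moles n_T = 2.86 − X.
Kp = p_A1 / (p_B2 p_A2) with p_i = (n_i/n_T)·P.
At X = 0.429: the mole-fraction product g(X) = Π y_i^ν_i = 1.276. Since Kp = g(X)·P^{-1}, P = (g/Kp)^(1/1) = (1.276/0.00224)^(1/1) = 570 kPa.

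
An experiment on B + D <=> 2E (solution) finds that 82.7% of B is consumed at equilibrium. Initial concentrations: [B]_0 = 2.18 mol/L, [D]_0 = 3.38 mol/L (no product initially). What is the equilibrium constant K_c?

Let X = conversion of B.
Concentrations: [B] = 2.18 − 2.18X; [D] = 3.38 − 2.18X; [E] = 4.36X.
At X = 0.827: [B] = 0.377, [D] = 1.58, [E] = 3.61.
K_c = [E]^2 / ([B] [D]) = 21.9.

K_c = 21.9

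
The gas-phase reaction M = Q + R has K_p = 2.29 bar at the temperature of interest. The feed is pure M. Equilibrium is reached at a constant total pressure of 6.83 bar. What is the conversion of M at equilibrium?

Take 1 mol M as basis and let X be its fractional conversion, so ξ = X.
Moles: n_M = 1 − X; n_Q = X; n_R = X.
n_T = Σnᵢ = 1 + X.
Mole fractions y_i = n_i/n_T; K_p = p_Q p_R / (p_M) with p_i = y_i·P.
Substituting and setting equal to 2.29 bar gives a polynomial in X; the root in (0,1) is X = 0.501.

X = 0.501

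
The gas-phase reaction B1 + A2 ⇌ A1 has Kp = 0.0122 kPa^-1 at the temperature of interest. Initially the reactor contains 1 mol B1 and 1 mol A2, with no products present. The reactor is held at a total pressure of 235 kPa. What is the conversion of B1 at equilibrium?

Basis: 1 mol B1 initially; let X = conversion of B1. Extent ξ = X.
At extent ξ: n_B1 = 1 − X; n_A2 = 1 − X; n_A1 = X.
Summing: n_T = 2 − X.
y_i = n_i/n_T, p_i = y_i·P. Kp = p_A1 / (p_B1 p_A2).
Substituting and setting equal to 0.0122 kPa^-1 gives a polynomial in X; the root in (0,1) is X = 0.491.

X = 0.491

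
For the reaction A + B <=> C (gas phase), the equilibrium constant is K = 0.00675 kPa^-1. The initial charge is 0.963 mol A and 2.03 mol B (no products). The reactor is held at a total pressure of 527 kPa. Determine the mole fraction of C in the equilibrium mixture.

Let X = conversion of A (basis 0.963 mol A); extent of reaction ξ = 0.963X.
Mole table: n_A = 0.963 − 0.963X; n_B = 2.03 − 0.963X; n_C = 0.963X.
Total moles n_T = 2.99 − 0.963X.
y_i = n_i/n_T, p_i = y_i·P. K = p_C / (p_A p_B).
Equating to 0.00675 kPa^-1 and solving on 0 < X < 1: X = 0.677.
Then n_C = 0.652, n_T = 2.34, so y_C = 0.278.

y_C = 0.278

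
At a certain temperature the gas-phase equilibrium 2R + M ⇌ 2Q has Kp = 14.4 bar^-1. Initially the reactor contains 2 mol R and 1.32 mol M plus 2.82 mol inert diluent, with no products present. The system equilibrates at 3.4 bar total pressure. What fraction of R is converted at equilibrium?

Take 2 mol R as basis and let X be its fractional conversion, so ξ = X.
Mole table: n_R = 2 − 2X; n_M = 1.32 − X; n_Q = 2X; n_I = 2.82 (inert).
Summing: n_T = 6.14 − X.
With p_i = (n_i/n_T)P, Kp = p_Q^2 / (p_R^2 p_M).
Substituting and setting equal to 14.4 bar^-1 gives a polynomial in X; the root in (0,1) is X = 0.702.

X = 0.702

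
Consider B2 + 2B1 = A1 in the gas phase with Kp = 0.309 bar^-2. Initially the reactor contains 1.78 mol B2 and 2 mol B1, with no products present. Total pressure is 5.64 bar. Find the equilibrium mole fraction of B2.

y_B2 = 0.454

Take 2 mol B1 as basis and let X be its fractional conversion, so ξ = X.
Mole table: n_B2 = 1.78 − X; n_B1 = 2 − 2X; n_A1 = X.
n_T = Σnᵢ = 3.78 − 2X.
Mole fractions y_i = n_i/n_T; Kp = p_A1 / (p_B2 p_B1^2) with p_i = y_i·P.
This yields a degree-3 equation in X; solving on (0,1), X = 0.695.
Then n_B2 = 1.09, n_T = 2.39, so y_B2 = 0.454.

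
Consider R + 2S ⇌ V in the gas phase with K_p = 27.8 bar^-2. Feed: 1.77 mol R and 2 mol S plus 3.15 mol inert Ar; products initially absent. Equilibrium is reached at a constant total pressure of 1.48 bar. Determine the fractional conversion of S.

Take 2 mol S as basis and let X be its fractional conversion, so ξ = X.
Mole table: n_R = 1.77 − X; n_S = 2 − 2X; n_V = X; n_I = 3.15 (inert).
n_T = Σnᵢ = 6.92 − 2X.
With p_i = (n_i/n_T)P, K_p = p_V / (p_R p_S^2).
Setting this equal to 27.8 bar^-2 and taking the physical root (0 < X < 1) gives X = 0.711.

X = 0.711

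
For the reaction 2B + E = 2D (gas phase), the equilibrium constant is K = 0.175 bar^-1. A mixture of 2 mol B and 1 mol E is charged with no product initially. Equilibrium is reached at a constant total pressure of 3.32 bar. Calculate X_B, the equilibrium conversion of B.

X = 0.282

Take 2 mol B as basis and let X be its fractional conversion, so ξ = X.
At extent ξ: n_B = 2 − 2X; n_E = 1 − X; n_D = 2X.
Total moles n_T = 3 − X.
y_i = n_i/n_T, p_i = y_i·P. K = p_D^2 / (p_B^2 p_E).
Equating to 0.175 bar^-1 and solving on 0 < X < 1: X = 0.282.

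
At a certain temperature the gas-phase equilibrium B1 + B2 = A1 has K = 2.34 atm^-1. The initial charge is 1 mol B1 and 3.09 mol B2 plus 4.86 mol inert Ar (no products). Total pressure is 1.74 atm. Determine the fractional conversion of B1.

Let X = conversion of B1 (basis 1 mol B1); extent of reaction ξ = X.
Moles: n_B1 = 1 − X; n_B2 = 3.09 − X; n_A1 = X; n_I = 4.86 (inert).
Total moles n_T = 8.95 − X.
y_i = n_i/n_T, p_i = y_i·P. K = p_A1 / (p_B1 p_B2).
Substituting and setting equal to 2.34 atm^-1 gives a polynomial in X; the root in (0,1) is X = 0.552.

X = 0.552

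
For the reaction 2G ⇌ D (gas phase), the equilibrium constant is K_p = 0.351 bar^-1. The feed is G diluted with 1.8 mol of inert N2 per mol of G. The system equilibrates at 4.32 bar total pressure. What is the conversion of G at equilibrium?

X = 0.409

Take 1 mol G as basis and let X be its fractional conversion, so ξ = 0.5X.
Moles: n_G = 1 − X; n_D = 0.5X; n_I = 1.8 (inert).
Summing: n_T = 2.8 − 0.5X.
Mole fractions y_i = n_i/n_T; K_p = p_D / (p_G^2) with p_i = y_i·P.
Setting this equal to 0.351 bar^-1 and taking the physical root (0 < X < 1) gives X = 0.409.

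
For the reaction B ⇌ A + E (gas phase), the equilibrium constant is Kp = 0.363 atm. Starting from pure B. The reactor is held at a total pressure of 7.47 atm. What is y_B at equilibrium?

Take 1 mol B as basis and let X be its fractional conversion, so ξ = X.
Mole table: n_B = 1 − X; n_A = X; n_E = X.
n_T = Σnᵢ = 1 + X.
Mole fractions y_i = n_i/n_T; Kp = p_A p_E / (p_B) with p_i = y_i·P.
Substituting and setting equal to 0.363 atm gives a polynomial in X; the root in (0,1) is X = 0.215.
Then n_B = 0.785, n_T = 1.22, so y_B = 0.646.

y_B = 0.646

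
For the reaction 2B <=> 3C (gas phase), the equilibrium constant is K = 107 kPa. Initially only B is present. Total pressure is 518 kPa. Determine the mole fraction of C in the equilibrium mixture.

Let X = conversion of B (basis 1 mol B); extent of reaction ξ = 0.5X.
At extent ξ: n_B = 1 − X; n_C = 1.5X.
n_T = Σnᵢ = 1 + 0.5X.
With p_i = (n_i/n_T)P, K = p_C^3 / (p_B^2).
This yields a degree-3 equation in X; solving on (0,1), X = 0.320.
Then n_C = 0.48, n_T = 1.16, so y_C = 0.414.

y_C = 0.414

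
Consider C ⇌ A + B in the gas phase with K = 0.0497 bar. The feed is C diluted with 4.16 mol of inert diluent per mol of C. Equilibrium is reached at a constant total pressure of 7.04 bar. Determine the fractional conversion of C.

Let X = conversion of C (basis 1 mol C); extent of reaction ξ = X.
Mole table: n_C = 1 − X; n_A = X; n_B = X; n_I = 4.16 (inert).
Summing: n_T = 5.16 + X.
With p_i = (n_i/n_T)P, K = p_A p_B / (p_C).
This yields a degree-2 equation in X; solving on (0,1), X = 0.176.

X = 0.176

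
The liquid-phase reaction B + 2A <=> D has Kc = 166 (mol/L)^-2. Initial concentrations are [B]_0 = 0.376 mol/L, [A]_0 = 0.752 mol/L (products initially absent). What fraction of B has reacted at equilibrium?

Let X = conversion of B; extent ξ = 0.376·X mol/L.
Concentrations: [B] = 0.376 − 0.376X; [A] = 0.752 − 0.752X; [D] = 0.376X.
Kc = [D] / ([B] [A]^2).
Equating to 166 (mol/L)^-2: the physical root is X = 0.796.

X = 0.796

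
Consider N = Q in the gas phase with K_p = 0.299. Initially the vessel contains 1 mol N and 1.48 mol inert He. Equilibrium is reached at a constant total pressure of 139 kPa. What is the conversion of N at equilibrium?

X = 0.230

Basis: 1 mol N initially; let X = conversion of N. Extent ξ = X.
At extent ξ: n_N = 1 − X; n_Q = X; n_I = 1.48 (inert).
Total moles n_T = 2.48 (Δν = 0, constant).
y_i = n_i/n_T, p_i = y_i·P. K_p = p_Q / (p_N).
Equating to 0.299 and solving on 0 < X < 1: X = 0.230.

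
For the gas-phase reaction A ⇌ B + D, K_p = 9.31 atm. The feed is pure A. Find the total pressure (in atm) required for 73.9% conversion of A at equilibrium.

P = 7.74 atm

Take 1 mol A as basis and let X be its fractional conversion, so ξ = X.
Species balance: n_A = 1 − X; n_B = X; n_D = X.
n_T = Σnᵢ = 1 + X.
K_p = p_B p_D / (p_A) with p_i = (n_i/n_T)·P.
At X = 0.739: the mole-fraction product g(X) = Π y_i^ν_i = 1.203. Since K_p = g(X)·P^{1}, P = (K_p/g)^(1/1) = (9.31/1.203)^(1/1) = 7.74 atm.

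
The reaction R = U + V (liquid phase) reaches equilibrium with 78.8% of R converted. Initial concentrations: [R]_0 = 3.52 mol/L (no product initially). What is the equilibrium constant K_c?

K_c = 10.3 mol/L

Let X = conversion of R.
Concentrations: [R] = 3.52 − 3.52X; [U] = 3.52X; [V] = 3.52X.
At X = 0.788: [R] = 0.746, [U] = 2.77, [V] = 2.77.
K_c = [U] [V] / ([R]) = 10.3 mol/L.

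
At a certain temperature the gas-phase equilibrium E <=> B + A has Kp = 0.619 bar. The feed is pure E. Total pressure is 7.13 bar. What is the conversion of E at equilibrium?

X = 0.283

Let X = conversion of E (basis 1 mol E); extent of reaction ξ = X.
At extent ξ: n_E = 1 − X; n_B = X; n_A = X.
Total moles n_T = 1 + X.
y_i = n_i/n_T, p_i = y_i·P. Kp = p_B p_A / (p_E).
This yields a degree-2 equation in X; solving on (0,1), X = 0.283.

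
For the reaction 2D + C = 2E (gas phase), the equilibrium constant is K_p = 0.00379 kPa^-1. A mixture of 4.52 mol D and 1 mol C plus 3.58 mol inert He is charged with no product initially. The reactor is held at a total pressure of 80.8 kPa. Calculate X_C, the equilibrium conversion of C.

X = 0.304

Let X = conversion of C (basis 1 mol C); extent of reaction ξ = X.
At extent ξ: n_D = 4.52 − 2X; n_C = 1 − X; n_E = 2X; n_I = 3.58 (inert).
Total moles n_T = 9.1 − X.
Mole fractions y_i = n_i/n_T; K_p = p_E^2 / (p_D^2 p_C) with p_i = y_i·P.
Setting this equal to 0.00379 kPa^-1 and taking the physical root (0 < X < 1) gives X = 0.304.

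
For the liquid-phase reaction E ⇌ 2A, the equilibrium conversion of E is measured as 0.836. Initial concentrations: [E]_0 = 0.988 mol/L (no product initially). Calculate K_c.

Let X = conversion of E.
Concentrations: [E] = 0.988 − 0.988X; [A] = 1.98X.
At X = 0.836: [E] = 0.162, [A] = 1.65.
K_c = [A]^2 / ([E]) = 16.8 mol/L.

K_c = 16.8 mol/L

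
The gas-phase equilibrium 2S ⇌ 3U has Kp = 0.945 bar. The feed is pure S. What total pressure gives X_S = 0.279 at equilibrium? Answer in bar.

P = 7.64 bar

Let X = conversion of S (basis 1 mol S); extent of reaction ξ = 0.5X.
Species balance: n_S = 1 − X; n_U = 1.5X.
Total moles n_T = 1 + 0.5X.
Kp = p_U^3 / (p_S^2) with p_i = (n_i/n_T)·P.
At X = 0.279: the mole-fraction product g(X) = Π y_i^ν_i = 0.1237. Since Kp = g(X)·P^{1}, P = (Kp/g)^(1/1) = (0.945/0.1237)^(1/1) = 7.64 bar.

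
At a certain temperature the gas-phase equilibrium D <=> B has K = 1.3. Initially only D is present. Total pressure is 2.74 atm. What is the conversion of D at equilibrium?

X = 0.565

Basis: 1 mol D initially; let X = conversion of D. Extent ξ = X.
Moles: n_D = 1 − X; n_B = X.
Total moles n_T = 1 (Δν = 0, constant).
Mole fractions y_i = n_i/n_T; K = p_B / (p_D) with p_i = y_i·P.
Setting this equal to 1.3 and taking the physical root (0 < X < 1) gives X = 0.565.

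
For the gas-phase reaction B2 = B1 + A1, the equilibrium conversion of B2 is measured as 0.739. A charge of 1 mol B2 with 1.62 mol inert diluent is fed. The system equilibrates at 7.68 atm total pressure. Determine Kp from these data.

Take 1 mol B2 as basis and let X be its fractional conversion, so ξ = X.
Mole table: n_B2 = 1 − X; n_B1 = X; n_A1 = X; n_I = 1.62 (inert).
Summing: n_T = 2.62 + X.
At X = 0.739: n_B2 = 0.261, n_B1 = 0.739, n_A1 = 0.739, n_T = 3.36.
p_i = (n_i/n_T)·P. Kp = p_B1 p_A1 / (p_B2) = 4.78 atm.

Kp = 4.78 atm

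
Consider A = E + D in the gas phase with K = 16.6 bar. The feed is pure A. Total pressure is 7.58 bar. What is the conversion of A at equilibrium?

Take 1 mol A as basis and let X be its fractional conversion, so ξ = X.
Species balance: n_A = 1 − X; n_E = X; n_D = X.
n_T = Σnᵢ = 1 + X.
y_i = n_i/n_T, p_i = y_i·P. K = p_E p_D / (p_A).
This yields a degree-2 equation in X; solving on (0,1), X = 0.829.

X = 0.829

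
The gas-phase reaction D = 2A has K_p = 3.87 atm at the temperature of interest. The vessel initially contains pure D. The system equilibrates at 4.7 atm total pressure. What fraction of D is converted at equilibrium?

X = 0.413

Let X = conversion of D (basis 1 mol D); extent of reaction ξ = X.
At extent ξ: n_D = 1 − X; n_A = 2X.
n_T = Σnᵢ = 1 + X.
Mole fractions y_i = n_i/n_T; K_p = p_A^2 / (p_D) with p_i = y_i·P.
Substituting and setting equal to 3.87 atm gives a polynomial in X; the root in (0,1) is X = 0.413.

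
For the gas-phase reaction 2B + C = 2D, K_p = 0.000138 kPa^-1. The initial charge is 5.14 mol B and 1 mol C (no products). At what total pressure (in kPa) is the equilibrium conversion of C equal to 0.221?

P = 487 kPa

Take 1 mol C as basis and let X be its fractional conversion, so ξ = X.
Species balance: n_B = 5.14 − 2X; n_C = 1 − X; n_D = 2X.
n_T = Σnᵢ = 6.14 − X.
K_p = p_D^2 / (p_B^2 p_C) with p_i = (n_i/n_T)·P.
At X = 0.221: the mole-fraction product g(X) = Π y_i^ν_i = 0.06726. Since K_p = g(X)·P^{-1}, P = (g/K_p)^(1/1) = (0.06726/0.000138)^(1/1) = 487 kPa.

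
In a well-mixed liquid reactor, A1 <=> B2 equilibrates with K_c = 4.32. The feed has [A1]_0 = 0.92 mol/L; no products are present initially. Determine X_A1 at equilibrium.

Let X = conversion of A1; extent ξ = 0.92·X mol/L.
Concentrations: [A1] = 0.92 − 0.92X; [B2] = 0.92X.
K_c = [B2] / ([A1]).
Equating to 4.32: the physical root is X = 0.812.

X = 0.812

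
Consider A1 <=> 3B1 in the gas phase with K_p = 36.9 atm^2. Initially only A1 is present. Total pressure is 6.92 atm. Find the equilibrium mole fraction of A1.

y_A1 = 0.352

Let X = conversion of A1 (basis 1 mol A1); extent of reaction ξ = X.
Mole table: n_A1 = 1 − X; n_B1 = 3X.
n_T = Σnᵢ = 1 + 2X.
y_i = n_i/n_T, p_i = y_i·P. K_p = p_B1^3 / (p_A1).
Setting this equal to 36.9 atm^2 and taking the physical root (0 < X < 1) gives X = 0.380.
Then n_A1 = 0.62, n_T = 1.76, so y_A1 = 0.352.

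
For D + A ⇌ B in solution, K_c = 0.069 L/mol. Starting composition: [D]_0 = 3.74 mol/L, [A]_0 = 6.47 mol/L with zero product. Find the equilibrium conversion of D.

Let X = conversion of D; extent ξ = 3.74·X mol/L.
Concentrations: [D] = 3.74 − 3.74X; [A] = 6.47 − 3.74X; [B] = 3.74X.
K_c = [B] / ([D] [A]).
Solving K_c = 0.069 for X ∈ (0,1): X = 0.273.

X = 0.273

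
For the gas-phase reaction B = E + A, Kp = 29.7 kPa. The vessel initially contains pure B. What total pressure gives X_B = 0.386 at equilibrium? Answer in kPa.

P = 170 kPa

Let X = conversion of B (basis 1 mol B); extent of reaction ξ = X.
At extent ξ: n_B = 1 − X; n_E = X; n_A = X.
Summing: n_T = 1 + X.
Kp = p_E p_A / (p_B) with p_i = (n_i/n_T)·P.
At X = 0.386: the mole-fraction product g(X) = Π y_i^ν_i = 0.1751. Since Kp = g(X)·P^{1}, P = (Kp/g)^(1/1) = (29.7/0.1751)^(1/1) = 170 kPa.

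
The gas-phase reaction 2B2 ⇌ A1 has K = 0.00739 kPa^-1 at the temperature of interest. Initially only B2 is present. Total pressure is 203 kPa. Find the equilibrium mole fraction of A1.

Basis: 1 mol B2 initially; let X = conversion of B2. Extent ξ = 0.5X.
Species balance: n_B2 = 1 − X; n_A1 = 0.5X.
n_T = Σnᵢ = 1 − 0.5X.
With p_i = (n_i/n_T)P, K = p_A1 / (p_B2^2).
Setting this equal to 0.00739 kPa^-1 and taking the physical root (0 < X < 1) gives X = 0.622.
Then n_A1 = 0.311, n_T = 0.689, so y_A1 = 0.451.

y_A1 = 0.451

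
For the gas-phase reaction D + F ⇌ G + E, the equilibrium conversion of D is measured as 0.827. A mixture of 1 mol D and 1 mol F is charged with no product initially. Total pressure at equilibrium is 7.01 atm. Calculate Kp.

Let X = conversion of D (basis 1 mol D); extent of reaction ξ = X.
Mole table: n_D = 1 − X; n_F = 1 − X; n_G = X; n_E = X.
Total moles n_T = 2 (Δν = 0, constant).
At X = 0.827: n_D = 0.173, n_F = 0.173, n_G = 0.827, n_E = 0.827, n_T = 2.
p_i = (n_i/n_T)·P. Kp = p_G p_E / (p_D p_F) = 22.9.

Kp = 22.9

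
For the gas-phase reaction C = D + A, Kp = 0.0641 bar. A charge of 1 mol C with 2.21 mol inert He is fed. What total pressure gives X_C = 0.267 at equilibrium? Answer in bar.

Basis: 1 mol C initially; let X = conversion of C. Extent ξ = X.
Moles: n_C = 1 − X; n_D = X; n_A = X; n_I = 2.21 (inert).
n_T = Σnᵢ = 3.21 + X.
Kp = p_D p_A / (p_C) with p_i = (n_i/n_T)·P.
At X = 0.267: the mole-fraction product g(X) = Π y_i^ν_i = 0.02797. Since Kp = g(X)·P^{1}, P = (Kp/g)^(1/1) = (0.0641/0.02797)^(1/1) = 2.29 bar.

P = 2.29 bar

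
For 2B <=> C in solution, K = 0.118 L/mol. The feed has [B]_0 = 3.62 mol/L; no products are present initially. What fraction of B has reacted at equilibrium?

X = 0.355

Let X = conversion of B; extent ξ = 3.62X/2 mol/L.
Concentrations: [B] = 3.62 − 3.62X; [C] = 1.81X.
K = [C] / ([B]^2).
Setting equal to 0.118 and solving for X on (0,1) gives X = 0.355.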